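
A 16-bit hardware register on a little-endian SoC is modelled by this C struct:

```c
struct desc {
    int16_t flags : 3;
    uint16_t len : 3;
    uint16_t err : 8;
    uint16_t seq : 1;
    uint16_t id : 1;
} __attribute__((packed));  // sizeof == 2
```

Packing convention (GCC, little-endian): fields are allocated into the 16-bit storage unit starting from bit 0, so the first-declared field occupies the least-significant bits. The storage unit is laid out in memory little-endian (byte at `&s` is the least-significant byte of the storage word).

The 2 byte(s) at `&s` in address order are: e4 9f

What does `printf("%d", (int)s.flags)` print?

[0]=0xe4 [1]=0x9f (little-endian) → word 0x9fe4
flags:3 @ bit 0 → (0x9fe4>>0)&0x7 = 0x4  ←
len:3 @ bit 3 → (0x9fe4>>3)&0x7 = 0x4
err:8 @ bit 6 → (0x9fe4>>6)&0xff = 0x7f
seq:1 @ bit 14 → (0x9fe4>>14)&0x1 = 0x0
id:1 @ bit 15 → (0x9fe4>>15)&0x1 = 0x1
flags signed 3b, MSB=1: 4 - 8 = -4

-4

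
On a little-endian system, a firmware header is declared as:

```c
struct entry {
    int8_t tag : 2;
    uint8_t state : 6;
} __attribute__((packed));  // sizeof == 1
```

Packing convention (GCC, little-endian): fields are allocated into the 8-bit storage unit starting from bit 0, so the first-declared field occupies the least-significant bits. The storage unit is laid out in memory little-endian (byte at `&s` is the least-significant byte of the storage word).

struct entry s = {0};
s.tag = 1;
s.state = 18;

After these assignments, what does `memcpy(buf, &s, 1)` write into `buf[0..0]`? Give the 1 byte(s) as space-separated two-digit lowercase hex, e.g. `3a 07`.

tag:2 = 1 → 0x1 << 0 → word 0x01
state:6 = 18 → 0x12 << 2 → word 0x49
word = 0x49 → little-endian bytes:
  [0]=0x49

49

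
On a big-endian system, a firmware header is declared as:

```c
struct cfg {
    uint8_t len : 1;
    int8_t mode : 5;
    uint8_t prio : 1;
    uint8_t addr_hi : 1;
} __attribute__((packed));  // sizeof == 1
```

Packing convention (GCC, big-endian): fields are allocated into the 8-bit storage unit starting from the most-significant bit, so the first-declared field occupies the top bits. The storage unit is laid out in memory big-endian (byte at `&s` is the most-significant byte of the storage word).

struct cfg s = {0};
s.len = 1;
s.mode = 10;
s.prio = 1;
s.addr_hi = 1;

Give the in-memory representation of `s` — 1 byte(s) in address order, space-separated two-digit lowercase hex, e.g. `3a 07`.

ab

len (1b) val=1 bits=0x1 at bit 7: 0x80
mode (5b) val=10 bits=0xa at bit 2: 0xa8
prio (1b) val=1 bits=0x1 at bit 1: 0xaa
addr_hi (1b) val=1 bits=0x1 at bit 0: 0xab
word = 0xab → big-endian bytes:
  [0]=0xab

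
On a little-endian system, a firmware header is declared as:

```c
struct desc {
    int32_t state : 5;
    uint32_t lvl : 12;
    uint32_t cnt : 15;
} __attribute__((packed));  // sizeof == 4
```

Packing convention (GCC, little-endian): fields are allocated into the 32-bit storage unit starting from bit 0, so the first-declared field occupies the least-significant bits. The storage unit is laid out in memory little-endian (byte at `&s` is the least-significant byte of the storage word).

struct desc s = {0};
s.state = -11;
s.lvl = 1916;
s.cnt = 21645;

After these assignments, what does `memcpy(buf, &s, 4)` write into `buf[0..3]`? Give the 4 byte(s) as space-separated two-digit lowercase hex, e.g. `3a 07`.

95 ef 1a a9

[0+:5] state=-11 & 0x1f = 0x15; word=0x00000015
[5+:12] lvl=1916 & 0xfff = 0x77c; word=0x0000ef95
[17+:15] cnt=21645 & 0x7fff = 0x548d; word=0xa91aef95
word = 0xa91aef95 → little-endian bytes:
  [0]=0x95  [1]=0xef  [2]=0x1a  [3]=0xa9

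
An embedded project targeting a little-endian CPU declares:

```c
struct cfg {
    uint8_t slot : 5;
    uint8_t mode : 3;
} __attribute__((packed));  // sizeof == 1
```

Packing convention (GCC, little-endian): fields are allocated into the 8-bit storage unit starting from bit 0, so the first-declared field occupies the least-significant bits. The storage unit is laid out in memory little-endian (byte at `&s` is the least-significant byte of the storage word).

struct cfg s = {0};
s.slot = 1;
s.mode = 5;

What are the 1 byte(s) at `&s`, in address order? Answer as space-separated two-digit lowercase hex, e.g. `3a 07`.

a1

slot (5b) val=1 bits=0x1 at bit 0: 0x01
mode (3b) val=5 bits=0x5 at bit 5: 0xa1
word = 0xa1 → little-endian bytes:
  [0]=0xa1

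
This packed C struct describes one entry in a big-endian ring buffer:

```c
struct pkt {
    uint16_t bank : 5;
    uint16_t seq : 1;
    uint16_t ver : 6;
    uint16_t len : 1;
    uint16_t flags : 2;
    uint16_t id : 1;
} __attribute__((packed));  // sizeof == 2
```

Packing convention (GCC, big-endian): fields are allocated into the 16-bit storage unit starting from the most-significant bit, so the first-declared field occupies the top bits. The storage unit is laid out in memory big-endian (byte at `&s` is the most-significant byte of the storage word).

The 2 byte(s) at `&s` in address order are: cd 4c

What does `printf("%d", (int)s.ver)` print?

20

[0]=0xcd [1]=0x4c (big-endian) → word 0xcd4c
bank:5 @ bit 11 → (0xcd4c>>11)&0x1f = 0x19
seq:1 @ bit 10 → (0xcd4c>>10)&0x1 = 0x1
ver:6 @ bit 4 → (0xcd4c>>4)&0x3f = 0x14  ←
len:1 @ bit 3 → (0xcd4c>>3)&0x1 = 0x1
flags:2 @ bit 1 → (0xcd4c>>1)&0x3 = 0x2
id:1 @ bit 0 → (0xcd4c>>0)&0x1 = 0x0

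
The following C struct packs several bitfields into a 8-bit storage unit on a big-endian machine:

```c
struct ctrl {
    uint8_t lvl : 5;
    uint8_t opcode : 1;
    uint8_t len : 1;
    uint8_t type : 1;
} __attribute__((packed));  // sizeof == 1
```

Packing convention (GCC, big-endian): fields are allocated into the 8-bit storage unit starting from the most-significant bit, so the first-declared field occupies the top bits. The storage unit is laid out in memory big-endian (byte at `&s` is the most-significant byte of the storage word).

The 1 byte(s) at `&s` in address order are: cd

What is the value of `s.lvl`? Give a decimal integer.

25

[0]=0xcd (big-endian) → word 0xcd
lvl:5 @ bit 3 → (0xcd>>3)&0x1f = 0x19  ←
opcode:1 @ bit 2 → (0xcd>>2)&0x1 = 0x1
len:1 @ bit 1 → (0xcd>>1)&0x1 = 0x0
type:1 @ bit 0 → (0xcd>>0)&0x1 = 0x1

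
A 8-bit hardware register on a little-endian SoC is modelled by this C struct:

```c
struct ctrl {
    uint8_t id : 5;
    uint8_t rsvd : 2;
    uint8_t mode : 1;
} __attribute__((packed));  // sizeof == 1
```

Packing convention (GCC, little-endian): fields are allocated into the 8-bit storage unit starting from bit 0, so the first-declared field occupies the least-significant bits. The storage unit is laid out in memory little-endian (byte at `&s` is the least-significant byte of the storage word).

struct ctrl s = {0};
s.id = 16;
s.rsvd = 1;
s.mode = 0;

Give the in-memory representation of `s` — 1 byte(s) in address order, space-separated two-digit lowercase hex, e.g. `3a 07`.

id (5b) val=16 bits=0x10 at bit 0: 0x10
rsvd (2b) val=1 bits=0x1 at bit 5: 0x30
mode (1b) val=0 bits=0x0 at bit 7: 0x30
word = 0x30 → little-endian bytes:
  [0]=0x30

30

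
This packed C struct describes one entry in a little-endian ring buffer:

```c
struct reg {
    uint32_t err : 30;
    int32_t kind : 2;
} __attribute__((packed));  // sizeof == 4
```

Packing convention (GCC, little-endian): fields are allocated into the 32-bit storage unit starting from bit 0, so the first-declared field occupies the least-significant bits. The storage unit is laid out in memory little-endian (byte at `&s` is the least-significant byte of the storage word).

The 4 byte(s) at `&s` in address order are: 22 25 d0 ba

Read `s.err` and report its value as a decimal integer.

986719522

[0]=0x22 [1]=0x25 [2]=0xd0 [3]=0xba (little-endian) → word 0xbad02522
err [0+:30] = (word>>0) & 0x3fffffff = 986719522  ←
kind [30+:2] = (word>>30) & 0x3 = 2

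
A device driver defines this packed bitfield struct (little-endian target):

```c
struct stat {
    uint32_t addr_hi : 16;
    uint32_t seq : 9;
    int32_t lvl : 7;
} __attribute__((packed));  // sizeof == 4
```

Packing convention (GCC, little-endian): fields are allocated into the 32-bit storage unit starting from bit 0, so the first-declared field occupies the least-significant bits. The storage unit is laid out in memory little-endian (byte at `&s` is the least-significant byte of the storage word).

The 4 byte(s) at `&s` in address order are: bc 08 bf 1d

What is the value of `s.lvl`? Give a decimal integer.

[0]=0xbc [1]=0x08 [2]=0xbf [3]=0x1d (little-endian) → word 0x1dbf08bc
addr_hi [0+:16] = (word>>0) & 0xffff = 2236
seq [16+:9] = (word>>16) & 0x1ff = 447
lvl [25+:7] = (word>>25) & 0x7f = 14  ←
lvl signed 7b, MSB=0: value = 14

14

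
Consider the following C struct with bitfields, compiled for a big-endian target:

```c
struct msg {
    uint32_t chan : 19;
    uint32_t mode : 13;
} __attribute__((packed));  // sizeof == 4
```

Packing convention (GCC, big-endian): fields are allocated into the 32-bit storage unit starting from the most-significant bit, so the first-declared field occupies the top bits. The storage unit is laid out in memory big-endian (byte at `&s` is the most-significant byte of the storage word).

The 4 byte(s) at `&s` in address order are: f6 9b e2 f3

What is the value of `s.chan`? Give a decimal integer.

505055

[0]=0xf6 [1]=0x9b [2]=0xe2 [3]=0xf3 (big-endian) → word 0xf69be2f3
chan [13+:19] = (word>>13) & 0x7ffff = 505055  ←
mode [0+:13] = (word>>0) & 0x1fff = 755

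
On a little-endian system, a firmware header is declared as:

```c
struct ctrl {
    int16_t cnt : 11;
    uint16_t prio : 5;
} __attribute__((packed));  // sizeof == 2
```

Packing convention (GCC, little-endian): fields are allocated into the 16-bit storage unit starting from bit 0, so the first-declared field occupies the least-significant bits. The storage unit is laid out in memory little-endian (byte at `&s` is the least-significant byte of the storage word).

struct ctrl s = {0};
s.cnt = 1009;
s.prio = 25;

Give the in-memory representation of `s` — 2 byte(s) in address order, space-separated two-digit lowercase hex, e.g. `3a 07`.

cnt:11 = 1009 → 0x3f1 << 0 → word 0x03f1
prio:5 = 25 → 0x19 << 11 → word 0xcbf1
word = 0xcbf1 → little-endian bytes:
  [0]=0xf1  [1]=0xcb

f1 cb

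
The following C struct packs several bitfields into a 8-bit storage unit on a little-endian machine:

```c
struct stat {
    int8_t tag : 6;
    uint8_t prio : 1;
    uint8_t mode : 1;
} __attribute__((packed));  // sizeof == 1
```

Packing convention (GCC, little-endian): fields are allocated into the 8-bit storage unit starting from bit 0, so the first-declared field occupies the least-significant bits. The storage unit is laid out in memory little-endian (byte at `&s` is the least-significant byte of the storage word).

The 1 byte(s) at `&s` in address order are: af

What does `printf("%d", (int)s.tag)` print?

[0]=0xaf (little-endian) → word 0xaf
tag [0+:6] = (word>>0) & 0x3f = 47  ←
prio [6+:1] = (word>>6) & 0x1 = 0
mode [7+:1] = (word>>7) & 0x1 = 1
tag signed 6b, MSB=1: 47 - 64 = -17

-17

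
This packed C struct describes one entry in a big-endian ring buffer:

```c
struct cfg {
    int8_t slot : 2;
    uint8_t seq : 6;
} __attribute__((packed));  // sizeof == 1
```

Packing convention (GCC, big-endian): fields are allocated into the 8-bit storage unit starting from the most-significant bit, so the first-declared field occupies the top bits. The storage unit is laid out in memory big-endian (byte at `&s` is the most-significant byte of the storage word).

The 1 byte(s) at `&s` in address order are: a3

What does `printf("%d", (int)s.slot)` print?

[0]=0xa3 (big-endian) → word 0xa3
slot [6+:2] = (word>>6) & 0x3 = 2  ←
seq [0+:6] = (word>>0) & 0x3f = 35
slot signed 2b, MSB=1: 2 - 4 = -2

-2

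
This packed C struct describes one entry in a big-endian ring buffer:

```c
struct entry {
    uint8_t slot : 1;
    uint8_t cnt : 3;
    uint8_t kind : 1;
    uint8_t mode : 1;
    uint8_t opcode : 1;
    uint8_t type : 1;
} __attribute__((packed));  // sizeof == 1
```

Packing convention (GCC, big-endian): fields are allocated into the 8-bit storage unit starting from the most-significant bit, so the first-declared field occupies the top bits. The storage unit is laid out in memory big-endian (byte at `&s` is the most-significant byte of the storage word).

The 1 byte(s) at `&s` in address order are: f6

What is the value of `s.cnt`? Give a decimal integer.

[0]=0xf6 (big-endian) → word 0xf6
slot:1 @ bit 7 → (0xf6>>7)&0x1 = 0x1
cnt:3 @ bit 4 → (0xf6>>4)&0x7 = 0x7  ←
kind:1 @ bit 3 → (0xf6>>3)&0x1 = 0x0
mode:1 @ bit 2 → (0xf6>>2)&0x1 = 0x1
opcode:1 @ bit 1 → (0xf6>>1)&0x1 = 0x1
type:1 @ bit 0 → (0xf6>>0)&0x1 = 0x0

7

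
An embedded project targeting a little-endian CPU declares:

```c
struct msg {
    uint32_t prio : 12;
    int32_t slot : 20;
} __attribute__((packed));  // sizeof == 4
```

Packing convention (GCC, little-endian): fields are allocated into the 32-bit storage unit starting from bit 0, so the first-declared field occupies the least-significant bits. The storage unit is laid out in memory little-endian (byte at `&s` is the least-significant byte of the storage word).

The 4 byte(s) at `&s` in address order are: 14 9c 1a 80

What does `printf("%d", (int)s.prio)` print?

3092

[0]=0x14 [1]=0x9c [2]=0x1a [3]=0x80 (little-endian) → word 0x801a9c14
prio [0+:12] = (word>>0) & 0xfff = 3092  ←
slot [12+:20] = (word>>12) & 0xfffff = 524713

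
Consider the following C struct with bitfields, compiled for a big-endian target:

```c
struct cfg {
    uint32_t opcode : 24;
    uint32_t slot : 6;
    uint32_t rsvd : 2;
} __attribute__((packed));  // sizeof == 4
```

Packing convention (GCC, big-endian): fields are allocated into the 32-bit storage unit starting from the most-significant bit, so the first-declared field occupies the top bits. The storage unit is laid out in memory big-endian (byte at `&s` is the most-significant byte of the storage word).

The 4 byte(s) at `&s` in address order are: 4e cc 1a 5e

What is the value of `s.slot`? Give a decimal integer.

23

[0]=0x4e [1]=0xcc [2]=0x1a [3]=0x5e (big-endian) → word 0x4ecc1a5e
opcode:24 @ bit 8 → (0x4ecc1a5e>>8)&0xffffff = 0x4ecc1a
slot:6 @ bit 2 → (0x4ecc1a5e>>2)&0x3f = 0x17  ←
rsvd:2 @ bit 0 → (0x4ecc1a5e>>0)&0x3 = 0x2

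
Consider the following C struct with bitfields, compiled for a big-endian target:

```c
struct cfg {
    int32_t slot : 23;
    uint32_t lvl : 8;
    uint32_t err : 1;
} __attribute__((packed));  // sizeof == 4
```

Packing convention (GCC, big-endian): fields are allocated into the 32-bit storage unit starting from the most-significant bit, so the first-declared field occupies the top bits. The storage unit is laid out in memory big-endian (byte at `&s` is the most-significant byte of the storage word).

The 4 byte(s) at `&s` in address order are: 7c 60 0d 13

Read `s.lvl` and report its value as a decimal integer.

[0]=0x7c [1]=0x60 [2]=0x0d [3]=0x13 (big-endian) → word 0x7c600d13
slot:23 @ bit 9 → (0x7c600d13>>9)&0x7fffff = 0x3e3006
lvl:8 @ bit 1 → (0x7c600d13>>1)&0xff = 0x89  ←
err:1 @ bit 0 → (0x7c600d13>>0)&0x1 = 0x1

137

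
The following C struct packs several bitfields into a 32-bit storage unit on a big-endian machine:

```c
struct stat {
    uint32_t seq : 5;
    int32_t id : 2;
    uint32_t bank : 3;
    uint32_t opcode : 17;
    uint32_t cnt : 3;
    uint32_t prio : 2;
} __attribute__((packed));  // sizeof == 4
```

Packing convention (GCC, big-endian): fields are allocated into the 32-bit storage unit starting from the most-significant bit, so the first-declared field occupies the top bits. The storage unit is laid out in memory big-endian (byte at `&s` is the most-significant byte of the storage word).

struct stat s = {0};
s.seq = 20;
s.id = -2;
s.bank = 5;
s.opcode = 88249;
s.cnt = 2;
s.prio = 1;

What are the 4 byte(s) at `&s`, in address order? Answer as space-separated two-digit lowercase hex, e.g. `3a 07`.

seq:5 = 20 → 0x14 << 27 → word 0xa0000000
id:2 = -2 → 0x2 << 25 → word 0xa4000000
bank:3 = 5 → 0x5 << 22 → word 0xa5400000
opcode:17 = 88249 → 0x158b9 << 5 → word 0xa56b1720
cnt:3 = 2 → 0x2 << 2 → word 0xa56b1728
prio:2 = 1 → 0x1 << 0 → word 0xa56b1729
word = 0xa56b1729 → big-endian bytes:
  [0]=0xa5  [1]=0x6b  [2]=0x17  [3]=0x29

a5 6b 17 29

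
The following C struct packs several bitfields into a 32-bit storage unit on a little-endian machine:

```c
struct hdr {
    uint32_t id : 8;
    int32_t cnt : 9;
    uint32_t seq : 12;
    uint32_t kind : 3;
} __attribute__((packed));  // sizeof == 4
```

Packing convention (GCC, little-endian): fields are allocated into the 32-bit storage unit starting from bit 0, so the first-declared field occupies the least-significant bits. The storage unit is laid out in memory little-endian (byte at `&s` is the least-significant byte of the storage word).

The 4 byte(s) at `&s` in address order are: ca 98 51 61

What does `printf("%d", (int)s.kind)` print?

3

[0]=0xca [1]=0x98 [2]=0x51 [3]=0x61 (little-endian) → word 0x615198ca
id [0+:8] = (word>>0) & 0xff = 202
cnt [8+:9] = (word>>8) & 0x1ff = 408
seq [17+:12] = (word>>17) & 0xfff = 168
kind [29+:3] = (word>>29) & 0x7 = 3  ←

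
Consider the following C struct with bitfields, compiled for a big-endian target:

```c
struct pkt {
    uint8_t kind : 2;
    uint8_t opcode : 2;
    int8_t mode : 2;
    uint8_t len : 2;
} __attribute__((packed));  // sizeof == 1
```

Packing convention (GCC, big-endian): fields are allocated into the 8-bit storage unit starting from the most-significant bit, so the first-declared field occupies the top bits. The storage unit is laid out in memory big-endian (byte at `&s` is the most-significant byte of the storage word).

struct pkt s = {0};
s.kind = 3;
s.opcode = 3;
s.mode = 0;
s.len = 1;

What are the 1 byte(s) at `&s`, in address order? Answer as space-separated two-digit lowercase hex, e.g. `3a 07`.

f1

kind:2 = 3 → 0x3 << 6 → word 0xc0
opcode:2 = 3 → 0x3 << 4 → word 0xf0
mode:2 = 0 → 0x0 << 2 → word 0xf0
len:2 = 1 → 0x1 << 0 → word 0xf1
word = 0xf1 → big-endian bytes:
  [0]=0xf1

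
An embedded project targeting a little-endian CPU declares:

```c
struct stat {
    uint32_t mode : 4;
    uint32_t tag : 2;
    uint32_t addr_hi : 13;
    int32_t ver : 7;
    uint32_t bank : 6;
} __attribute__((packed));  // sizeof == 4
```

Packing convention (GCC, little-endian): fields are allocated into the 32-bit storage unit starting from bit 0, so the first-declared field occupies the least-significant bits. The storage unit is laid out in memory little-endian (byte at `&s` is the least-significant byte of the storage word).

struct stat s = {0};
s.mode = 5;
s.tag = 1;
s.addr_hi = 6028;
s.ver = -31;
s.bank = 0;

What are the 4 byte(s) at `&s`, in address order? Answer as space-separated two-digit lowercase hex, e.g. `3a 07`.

15 e3 0d 03

[0+:4] mode=5 & 0xf = 0x5; word=0x00000005
[4+:2] tag=1 & 0x3 = 0x1; word=0x00000015
[6+:13] addr_hi=6028 & 0x1fff = 0x178c; word=0x0005e315
[19+:7] ver=-31 & 0x7f = 0x61; word=0x030de315
[26+:6] bank=0 & 0x3f = 0x0; word=0x030de315
word = 0x030de315 → little-endian bytes:
  [0]=0x15  [1]=0xe3  [2]=0x0d  [3]=0x03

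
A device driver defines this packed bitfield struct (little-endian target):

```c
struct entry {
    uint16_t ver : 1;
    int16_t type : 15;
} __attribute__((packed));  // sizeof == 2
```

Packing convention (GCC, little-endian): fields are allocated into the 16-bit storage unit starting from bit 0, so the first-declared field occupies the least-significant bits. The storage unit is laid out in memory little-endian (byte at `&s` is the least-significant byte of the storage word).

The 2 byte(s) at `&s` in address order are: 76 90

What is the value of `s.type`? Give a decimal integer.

[0]=0x76 [1]=0x90 (little-endian) → word 0x9076
ver:1 @ bit 0 → (0x9076>>0)&0x1 = 0x0
type:15 @ bit 1 → (0x9076>>1)&0x7fff = 0x483b  ←
type signed 15b, MSB=1: 18491 - 32768 = -14277

-14277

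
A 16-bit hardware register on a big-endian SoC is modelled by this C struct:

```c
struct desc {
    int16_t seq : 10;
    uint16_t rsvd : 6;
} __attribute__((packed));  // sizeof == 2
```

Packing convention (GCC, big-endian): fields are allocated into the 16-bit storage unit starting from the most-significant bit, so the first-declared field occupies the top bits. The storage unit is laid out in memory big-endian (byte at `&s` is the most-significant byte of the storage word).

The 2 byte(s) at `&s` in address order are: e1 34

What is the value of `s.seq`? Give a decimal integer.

[0]=0xe1 [1]=0x34 (big-endian) → word 0xe134
seq [6+:10] = (word>>6) & 0x3ff = 900  ←
rsvd [0+:6] = (word>>0) & 0x3f = 52
seq signed 10b, MSB=1: 900 - 1024 = -124

-124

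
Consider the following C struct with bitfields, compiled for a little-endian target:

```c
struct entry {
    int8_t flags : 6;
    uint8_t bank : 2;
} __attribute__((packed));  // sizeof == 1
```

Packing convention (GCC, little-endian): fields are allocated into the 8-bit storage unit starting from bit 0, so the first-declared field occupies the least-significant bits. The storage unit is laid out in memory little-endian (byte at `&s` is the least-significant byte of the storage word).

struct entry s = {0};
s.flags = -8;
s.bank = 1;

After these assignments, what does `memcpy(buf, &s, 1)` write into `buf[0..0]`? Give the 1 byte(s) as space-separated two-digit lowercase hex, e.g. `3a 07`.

78

[0+:6] flags=-8 & 0x3f = 0x38; word=0x38
[6+:2] bank=1 & 0x3 = 0x1; word=0x78
word = 0x78 → little-endian bytes:
  [0]=0x78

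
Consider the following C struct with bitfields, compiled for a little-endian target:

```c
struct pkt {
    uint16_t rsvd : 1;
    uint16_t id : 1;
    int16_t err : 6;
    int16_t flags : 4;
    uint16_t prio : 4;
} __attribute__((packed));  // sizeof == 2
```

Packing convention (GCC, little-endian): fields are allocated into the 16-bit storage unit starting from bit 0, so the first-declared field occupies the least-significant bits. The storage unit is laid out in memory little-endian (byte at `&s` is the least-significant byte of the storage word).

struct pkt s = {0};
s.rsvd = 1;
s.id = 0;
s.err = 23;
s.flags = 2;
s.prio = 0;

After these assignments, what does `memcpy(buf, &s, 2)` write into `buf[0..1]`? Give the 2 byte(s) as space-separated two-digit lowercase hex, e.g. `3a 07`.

[0+:1] rsvd=1 & 0x1 = 0x1; word=0x0001
[1+:1] id=0 & 0x1 = 0x0; word=0x0001
[2+:6] err=23 & 0x3f = 0x17; word=0x005d
[8+:4] flags=2 & 0xf = 0x2; word=0x025d
[12+:4] prio=0 & 0xf = 0x0; word=0x025d
word = 0x025d → little-endian bytes:
  [0]=0x5d  [1]=0x02

5d 02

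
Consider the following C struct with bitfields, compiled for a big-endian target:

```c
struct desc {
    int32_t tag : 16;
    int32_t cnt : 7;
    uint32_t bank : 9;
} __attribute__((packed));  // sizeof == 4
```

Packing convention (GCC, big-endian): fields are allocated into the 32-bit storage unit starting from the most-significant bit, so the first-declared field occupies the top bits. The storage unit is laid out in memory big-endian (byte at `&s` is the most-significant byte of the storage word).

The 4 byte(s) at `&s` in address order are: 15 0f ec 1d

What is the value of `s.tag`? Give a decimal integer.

5391

[0]=0x15 [1]=0x0f [2]=0xec [3]=0x1d (big-endian) → word 0x150fec1d
tag:16 @ bit 16 → (0x150fec1d>>16)&0xffff = 0x150f  ←
cnt:7 @ bit 9 → (0x150fec1d>>9)&0x7f = 0x76
bank:9 @ bit 0 → (0x150fec1d>>0)&0x1ff = 0x1d
tag signed 16b, MSB=0: value = 5391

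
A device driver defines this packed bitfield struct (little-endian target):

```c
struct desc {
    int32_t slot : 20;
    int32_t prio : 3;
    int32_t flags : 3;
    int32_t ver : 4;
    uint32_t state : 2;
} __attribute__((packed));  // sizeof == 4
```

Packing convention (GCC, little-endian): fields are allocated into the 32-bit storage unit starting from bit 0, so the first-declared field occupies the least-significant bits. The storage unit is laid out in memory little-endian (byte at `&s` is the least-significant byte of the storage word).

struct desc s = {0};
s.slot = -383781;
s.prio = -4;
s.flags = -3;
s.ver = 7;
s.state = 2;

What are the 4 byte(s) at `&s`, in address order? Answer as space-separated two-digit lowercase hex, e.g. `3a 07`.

slot (20b) val=-383781 bits=0xa24db at bit 0: 0x000a24db
prio (3b) val=-4 bits=0x4 at bit 20: 0x004a24db
flags (3b) val=-3 bits=0x5 at bit 23: 0x02ca24db
ver (4b) val=7 bits=0x7 at bit 26: 0x1eca24db
state (2b) val=2 bits=0x2 at bit 30: 0x9eca24db
word = 0x9eca24db → little-endian bytes:
  [0]=0xdb  [1]=0x24  [2]=0xca  [3]=0x9e

db 24 ca 9e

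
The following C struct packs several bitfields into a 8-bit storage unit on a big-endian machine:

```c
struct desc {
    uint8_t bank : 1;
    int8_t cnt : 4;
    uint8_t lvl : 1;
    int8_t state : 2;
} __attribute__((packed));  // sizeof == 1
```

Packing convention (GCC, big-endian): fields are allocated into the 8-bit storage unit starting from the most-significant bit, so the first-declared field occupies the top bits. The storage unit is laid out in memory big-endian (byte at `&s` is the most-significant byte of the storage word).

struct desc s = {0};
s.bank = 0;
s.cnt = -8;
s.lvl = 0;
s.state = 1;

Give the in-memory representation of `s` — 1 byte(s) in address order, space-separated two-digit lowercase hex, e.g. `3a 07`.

41

bank:1 = 0 → 0x0 << 7 → word 0x00
cnt:4 = -8 → 0x8 << 3 → word 0x40
lvl:1 = 0 → 0x0 << 2 → word 0x40
state:2 = 1 → 0x1 << 0 → word 0x41
word = 0x41 → big-endian bytes:
  [0]=0x41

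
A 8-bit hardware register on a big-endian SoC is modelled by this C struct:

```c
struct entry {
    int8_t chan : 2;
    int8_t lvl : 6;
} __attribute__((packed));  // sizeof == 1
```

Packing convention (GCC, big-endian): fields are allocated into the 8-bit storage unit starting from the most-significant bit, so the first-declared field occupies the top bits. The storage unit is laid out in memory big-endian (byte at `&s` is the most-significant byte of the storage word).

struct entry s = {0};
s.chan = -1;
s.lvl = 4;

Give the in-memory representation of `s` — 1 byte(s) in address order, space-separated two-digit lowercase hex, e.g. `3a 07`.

c4

chan:2 = -1 → 0x3 << 6 → word 0xc0
lvl:6 = 4 → 0x4 << 0 → word 0xc4
word = 0xc4 → big-endian bytes:
  [0]=0xc4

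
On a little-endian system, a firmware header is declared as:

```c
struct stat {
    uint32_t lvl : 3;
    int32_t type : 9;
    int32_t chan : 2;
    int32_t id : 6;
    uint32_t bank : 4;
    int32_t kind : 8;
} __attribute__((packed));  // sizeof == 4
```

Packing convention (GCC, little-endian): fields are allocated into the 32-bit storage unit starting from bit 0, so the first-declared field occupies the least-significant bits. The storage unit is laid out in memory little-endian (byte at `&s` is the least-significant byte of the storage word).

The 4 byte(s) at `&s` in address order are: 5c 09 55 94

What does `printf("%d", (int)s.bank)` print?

[0]=0x5c [1]=0x09 [2]=0x55 [3]=0x94 (little-endian) → word 0x9455095c
lvl [0+:3] = (word>>0) & 0x7 = 4
type [3+:9] = (word>>3) & 0x1ff = 299
chan [12+:2] = (word>>12) & 0x3 = 0
id [14+:6] = (word>>14) & 0x3f = 20
bank [20+:4] = (word>>20) & 0xf = 5  ←
kind [24+:8] = (word>>24) & 0xff = 148

5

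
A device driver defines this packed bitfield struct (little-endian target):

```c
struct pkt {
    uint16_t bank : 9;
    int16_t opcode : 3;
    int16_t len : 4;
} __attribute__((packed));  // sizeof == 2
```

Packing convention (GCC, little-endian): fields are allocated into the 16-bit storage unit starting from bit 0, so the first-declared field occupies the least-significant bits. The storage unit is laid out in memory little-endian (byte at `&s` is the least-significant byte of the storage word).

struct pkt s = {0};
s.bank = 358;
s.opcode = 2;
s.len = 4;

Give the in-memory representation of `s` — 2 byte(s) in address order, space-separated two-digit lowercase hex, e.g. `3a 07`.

66 45

bank (9b) val=358 bits=0x166 at bit 0: 0x0166
opcode (3b) val=2 bits=0x2 at bit 9: 0x0566
len (4b) val=4 bits=0x4 at bit 12: 0x4566
word = 0x4566 → little-endian bytes:
  [0]=0x66  [1]=0x45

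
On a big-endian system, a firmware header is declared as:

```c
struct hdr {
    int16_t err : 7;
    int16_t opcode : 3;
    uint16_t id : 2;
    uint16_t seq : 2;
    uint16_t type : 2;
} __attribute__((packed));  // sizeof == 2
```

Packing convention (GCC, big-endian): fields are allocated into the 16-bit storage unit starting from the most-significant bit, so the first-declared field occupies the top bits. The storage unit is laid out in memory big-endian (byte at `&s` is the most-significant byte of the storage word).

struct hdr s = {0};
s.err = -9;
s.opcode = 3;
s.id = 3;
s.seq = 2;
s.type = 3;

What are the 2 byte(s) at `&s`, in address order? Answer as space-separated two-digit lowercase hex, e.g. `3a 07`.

[9+:7] err=-9 & 0x7f = 0x77; word=0xee00
[6+:3] opcode=3 & 0x7 = 0x3; word=0xeec0
[4+:2] id=3 & 0x3 = 0x3; word=0xeef0
[2+:2] seq=2 & 0x3 = 0x2; word=0xeef8
[0+:2] type=3 & 0x3 = 0x3; word=0xeefb
word = 0xeefb → big-endian bytes:
  [0]=0xee  [1]=0xfb

ee fb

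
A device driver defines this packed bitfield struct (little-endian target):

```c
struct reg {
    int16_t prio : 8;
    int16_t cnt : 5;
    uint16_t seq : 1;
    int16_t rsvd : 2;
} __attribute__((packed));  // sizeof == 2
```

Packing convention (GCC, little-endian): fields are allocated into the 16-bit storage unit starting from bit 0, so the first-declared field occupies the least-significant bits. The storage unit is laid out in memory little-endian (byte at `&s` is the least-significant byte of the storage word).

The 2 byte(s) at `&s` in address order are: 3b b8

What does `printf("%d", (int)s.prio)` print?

59

[0]=0x3b [1]=0xb8 (little-endian) → word 0xb83b
prio [0+:8] = (word>>0) & 0xff = 59  ←
cnt [8+:5] = (word>>8) & 0x1f = 24
seq [13+:1] = (word>>13) & 0x1 = 1
rsvd [14+:2] = (word>>14) & 0x3 = 2
prio signed 8b, MSB=0: value = 59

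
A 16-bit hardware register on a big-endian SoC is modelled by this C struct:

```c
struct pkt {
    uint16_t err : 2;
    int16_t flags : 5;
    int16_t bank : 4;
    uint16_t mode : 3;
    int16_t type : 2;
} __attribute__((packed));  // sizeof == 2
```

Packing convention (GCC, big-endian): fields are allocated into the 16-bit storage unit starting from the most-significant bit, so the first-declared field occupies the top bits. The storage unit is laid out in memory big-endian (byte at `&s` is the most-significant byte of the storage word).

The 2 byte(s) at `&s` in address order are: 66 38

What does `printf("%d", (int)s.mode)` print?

[0]=0x66 [1]=0x38 (big-endian) → word 0x6638
err [14+:2] = (word>>14) & 0x3 = 1
flags [9+:5] = (word>>9) & 0x1f = 19
bank [5+:4] = (word>>5) & 0xf = 1
mode [2+:3] = (word>>2) & 0x7 = 6  ←
type [0+:2] = (word>>0) & 0x3 = 0

6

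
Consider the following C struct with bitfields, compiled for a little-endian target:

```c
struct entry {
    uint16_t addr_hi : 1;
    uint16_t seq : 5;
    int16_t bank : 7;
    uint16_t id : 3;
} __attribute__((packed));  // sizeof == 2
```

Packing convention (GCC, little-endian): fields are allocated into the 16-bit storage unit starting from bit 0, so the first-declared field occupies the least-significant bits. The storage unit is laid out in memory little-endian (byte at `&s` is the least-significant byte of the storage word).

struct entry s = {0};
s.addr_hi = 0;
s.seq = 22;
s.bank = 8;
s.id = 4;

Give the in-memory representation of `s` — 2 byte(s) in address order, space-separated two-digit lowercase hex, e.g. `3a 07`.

2c 82

addr_hi:1 = 0 → 0x0 << 0 → word 0x0000
seq:5 = 22 → 0x16 << 1 → word 0x002c
bank:7 = 8 → 0x8 << 6 → word 0x022c
id:3 = 4 → 0x4 << 13 → word 0x822c
word = 0x822c → little-endian bytes:
  [0]=0x2c  [1]=0x82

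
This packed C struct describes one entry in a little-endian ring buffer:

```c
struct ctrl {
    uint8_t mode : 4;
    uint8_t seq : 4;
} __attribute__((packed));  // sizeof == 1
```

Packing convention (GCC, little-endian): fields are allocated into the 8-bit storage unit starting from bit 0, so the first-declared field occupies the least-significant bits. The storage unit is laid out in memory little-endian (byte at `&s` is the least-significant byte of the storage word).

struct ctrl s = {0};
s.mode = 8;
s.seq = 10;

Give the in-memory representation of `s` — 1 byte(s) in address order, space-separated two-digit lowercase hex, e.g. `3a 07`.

a8

mode:4 = 8 → 0x8 << 0 → word 0x08
seq:4 = 10 → 0xa << 4 → word 0xa8
word = 0xa8 → little-endian bytes:
  [0]=0xa8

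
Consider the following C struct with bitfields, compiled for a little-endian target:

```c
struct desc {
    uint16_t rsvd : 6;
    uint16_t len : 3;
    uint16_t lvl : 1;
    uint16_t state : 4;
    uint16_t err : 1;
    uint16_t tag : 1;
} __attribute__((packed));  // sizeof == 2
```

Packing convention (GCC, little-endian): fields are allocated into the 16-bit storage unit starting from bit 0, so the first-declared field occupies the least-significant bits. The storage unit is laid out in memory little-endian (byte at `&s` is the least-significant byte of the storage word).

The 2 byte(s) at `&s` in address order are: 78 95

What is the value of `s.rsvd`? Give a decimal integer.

[0]=0x78 [1]=0x95 (little-endian) → word 0x9578
rsvd [0+:6] = (word>>0) & 0x3f = 56  ←
len [6+:3] = (word>>6) & 0x7 = 5
lvl [9+:1] = (word>>9) & 0x1 = 0
state [10+:4] = (word>>10) & 0xf = 5
err [14+:1] = (word>>14) & 0x1 = 0
tag [15+:1] = (word>>15) & 0x1 = 1

56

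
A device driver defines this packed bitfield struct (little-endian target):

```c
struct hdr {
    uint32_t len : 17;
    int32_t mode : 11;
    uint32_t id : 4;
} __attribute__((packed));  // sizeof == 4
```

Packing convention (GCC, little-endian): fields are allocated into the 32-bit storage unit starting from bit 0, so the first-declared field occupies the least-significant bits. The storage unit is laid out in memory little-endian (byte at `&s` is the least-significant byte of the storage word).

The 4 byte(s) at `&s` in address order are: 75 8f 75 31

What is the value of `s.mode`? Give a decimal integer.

186

[0]=0x75 [1]=0x8f [2]=0x75 [3]=0x31 (little-endian) → word 0x31758f75
len [0+:17] = (word>>0) & 0x1ffff = 102261
mode [17+:11] = (word>>17) & 0x7ff = 186  ←
id [28+:4] = (word>>28) & 0xf = 3
mode signed 11b, MSB=0: value = 186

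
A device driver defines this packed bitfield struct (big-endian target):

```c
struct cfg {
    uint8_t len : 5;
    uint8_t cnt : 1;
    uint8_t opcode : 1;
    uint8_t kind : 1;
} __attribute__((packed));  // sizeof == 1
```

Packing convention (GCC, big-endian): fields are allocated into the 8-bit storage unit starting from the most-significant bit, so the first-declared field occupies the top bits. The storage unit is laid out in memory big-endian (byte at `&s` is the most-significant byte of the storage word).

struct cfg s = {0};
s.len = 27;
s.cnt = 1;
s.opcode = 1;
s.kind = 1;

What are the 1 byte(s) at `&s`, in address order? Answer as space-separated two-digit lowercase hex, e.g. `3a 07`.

len:5 = 27 → 0x1b << 3 → word 0xd8
cnt:1 = 1 → 0x1 << 2 → word 0xdc
opcode:1 = 1 → 0x1 << 1 → word 0xde
kind:1 = 1 → 0x1 << 0 → word 0xdf
word = 0xdf → big-endian bytes:
  [0]=0xdf

df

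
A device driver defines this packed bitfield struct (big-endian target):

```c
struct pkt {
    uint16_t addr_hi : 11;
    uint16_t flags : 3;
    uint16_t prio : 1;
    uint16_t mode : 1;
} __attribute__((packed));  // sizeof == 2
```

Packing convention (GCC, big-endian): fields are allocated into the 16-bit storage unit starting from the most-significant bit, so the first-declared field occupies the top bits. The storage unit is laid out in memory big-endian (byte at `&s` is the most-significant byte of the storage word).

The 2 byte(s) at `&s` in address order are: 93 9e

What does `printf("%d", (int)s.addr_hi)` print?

1180

[0]=0x93 [1]=0x9e (big-endian) → word 0x939e
addr_hi [5+:11] = (word>>5) & 0x7ff = 1180  ←
flags [2+:3] = (word>>2) & 0x7 = 7
prio [1+:1] = (word>>1) & 0x1 = 1
mode [0+:1] = (word>>0) & 0x1 = 0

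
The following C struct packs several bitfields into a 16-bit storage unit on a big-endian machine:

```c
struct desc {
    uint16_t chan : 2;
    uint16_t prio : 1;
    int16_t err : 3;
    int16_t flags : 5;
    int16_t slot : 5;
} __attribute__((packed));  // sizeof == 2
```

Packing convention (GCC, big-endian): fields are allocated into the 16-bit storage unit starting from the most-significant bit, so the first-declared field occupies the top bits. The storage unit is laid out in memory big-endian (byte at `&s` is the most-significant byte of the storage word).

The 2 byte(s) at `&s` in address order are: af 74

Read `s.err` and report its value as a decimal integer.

3

[0]=0xaf [1]=0x74 (big-endian) → word 0xaf74
chan:2 @ bit 14 → (0xaf74>>14)&0x3 = 0x2
prio:1 @ bit 13 → (0xaf74>>13)&0x1 = 0x1
err:3 @ bit 10 → (0xaf74>>10)&0x7 = 0x3  ←
flags:5 @ bit 5 → (0xaf74>>5)&0x1f = 0x1b
slot:5 @ bit 0 → (0xaf74>>0)&0x1f = 0x14
err signed 3b, MSB=0: value = 3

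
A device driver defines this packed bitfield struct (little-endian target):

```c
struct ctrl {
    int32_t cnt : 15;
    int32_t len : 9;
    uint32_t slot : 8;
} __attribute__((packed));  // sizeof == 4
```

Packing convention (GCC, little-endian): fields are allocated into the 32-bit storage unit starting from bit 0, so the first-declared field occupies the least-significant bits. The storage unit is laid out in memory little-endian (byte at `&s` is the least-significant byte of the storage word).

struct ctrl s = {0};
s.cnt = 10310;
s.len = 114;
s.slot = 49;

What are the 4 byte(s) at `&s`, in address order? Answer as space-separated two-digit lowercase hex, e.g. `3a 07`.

cnt (15b) val=10310 bits=0x2846 at bit 0: 0x00002846
len (9b) val=114 bits=0x72 at bit 15: 0x00392846
slot (8b) val=49 bits=0x31 at bit 24: 0x31392846
word = 0x31392846 → little-endian bytes:
  [0]=0x46  [1]=0x28  [2]=0x39  [3]=0x31

46 28 39 31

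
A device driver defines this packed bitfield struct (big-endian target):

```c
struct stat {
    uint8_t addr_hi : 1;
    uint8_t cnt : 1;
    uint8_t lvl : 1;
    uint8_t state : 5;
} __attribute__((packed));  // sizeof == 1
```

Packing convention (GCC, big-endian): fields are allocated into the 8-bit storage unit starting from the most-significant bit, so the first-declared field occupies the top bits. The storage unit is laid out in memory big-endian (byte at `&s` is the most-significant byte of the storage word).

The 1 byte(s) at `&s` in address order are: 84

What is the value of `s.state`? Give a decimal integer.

[0]=0x84 (big-endian) → word 0x84
addr_hi [7+:1] = (word>>7) & 0x1 = 1
cnt [6+:1] = (word>>6) & 0x1 = 0
lvl [5+:1] = (word>>5) & 0x1 = 0
state [0+:5] = (word>>0) & 0x1f = 4  ←

4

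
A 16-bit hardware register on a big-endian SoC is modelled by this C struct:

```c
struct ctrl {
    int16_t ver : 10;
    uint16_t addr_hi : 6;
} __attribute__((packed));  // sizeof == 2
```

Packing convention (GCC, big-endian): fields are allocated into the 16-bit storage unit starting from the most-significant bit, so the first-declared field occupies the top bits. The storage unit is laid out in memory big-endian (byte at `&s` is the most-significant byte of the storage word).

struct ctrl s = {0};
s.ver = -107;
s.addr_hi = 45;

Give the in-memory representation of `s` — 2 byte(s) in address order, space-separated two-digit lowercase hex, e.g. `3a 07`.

e5 6d

ver:10 = -107 → 0x395 << 6 → word 0xe540
addr_hi:6 = 45 → 0x2d << 0 → word 0xe56d
word = 0xe56d → big-endian bytes:
  [0]=0xe5  [1]=0x6d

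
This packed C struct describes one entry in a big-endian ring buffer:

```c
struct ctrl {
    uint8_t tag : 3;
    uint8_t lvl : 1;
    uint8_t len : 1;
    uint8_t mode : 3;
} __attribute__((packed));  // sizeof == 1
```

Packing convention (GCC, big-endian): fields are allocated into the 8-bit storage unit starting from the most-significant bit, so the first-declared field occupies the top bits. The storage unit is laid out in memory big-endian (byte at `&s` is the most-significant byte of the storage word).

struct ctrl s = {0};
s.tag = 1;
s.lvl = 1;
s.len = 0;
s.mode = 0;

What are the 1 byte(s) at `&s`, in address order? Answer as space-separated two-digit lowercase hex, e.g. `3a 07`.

30

tag:3 = 1 → 0x1 << 5 → word 0x20
lvl:1 = 1 → 0x1 << 4 → word 0x30
len:1 = 0 → 0x0 << 3 → word 0x30
mode:3 = 0 → 0x0 << 0 → word 0x30
word = 0x30 → big-endian bytes:
  [0]=0x30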